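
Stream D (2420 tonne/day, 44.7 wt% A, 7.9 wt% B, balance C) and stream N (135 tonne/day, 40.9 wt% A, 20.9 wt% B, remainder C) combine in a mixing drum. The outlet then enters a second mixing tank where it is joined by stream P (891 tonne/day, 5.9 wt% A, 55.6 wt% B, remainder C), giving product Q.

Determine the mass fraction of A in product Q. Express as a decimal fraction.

0.345

Overall, product flow = 3446 tonne/day.
A in = 2420×0.447 + 135×0.409 + 891×0.059 = 1189.5 tonne/day.
A fraction in Q = 0.345.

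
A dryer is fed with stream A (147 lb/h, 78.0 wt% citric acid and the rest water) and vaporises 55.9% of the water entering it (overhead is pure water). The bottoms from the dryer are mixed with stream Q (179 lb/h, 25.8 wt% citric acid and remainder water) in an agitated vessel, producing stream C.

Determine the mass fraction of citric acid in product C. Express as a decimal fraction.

Vapour removed = 0.559×0.220×147 = 18.078 lb/h; concentrate = 128.92 lb/h.
citric acid reaching the mixer = 114.66 (from concentrate) + 179×0.258 = 160.84 lb/h.
Product flow = 128.92 + 179 = 307.92 lb/h; citric acid fraction = 0.522.

0.522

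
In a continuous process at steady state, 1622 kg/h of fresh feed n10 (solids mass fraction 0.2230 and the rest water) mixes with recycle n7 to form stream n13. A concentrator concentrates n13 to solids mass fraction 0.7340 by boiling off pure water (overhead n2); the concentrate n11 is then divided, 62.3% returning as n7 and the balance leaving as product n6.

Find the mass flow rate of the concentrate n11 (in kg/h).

1307 kg/h

Overall solids balance (none leaves overhead): solids in fresh feed = solids in product, i.e. 1622×0.223 = (1−0.623)·n11·0.734.
n11 = 361.71/(0.734×0.377) = 1307.1 kg/h.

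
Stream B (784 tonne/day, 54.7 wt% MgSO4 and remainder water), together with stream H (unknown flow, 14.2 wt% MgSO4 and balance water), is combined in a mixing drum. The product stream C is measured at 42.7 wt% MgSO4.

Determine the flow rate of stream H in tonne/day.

330.1 tonne/day

Let H be the unknown flow. Total out = 784 + H.
MgSO4 balance: 428.85 + 0.142·H = 0.427·(784 + H)
(0.142 − 0.427)·H = 0.427×784 − 428.85 = -94.08
H = -94.08 / -0.285 = 330.11 tonne/day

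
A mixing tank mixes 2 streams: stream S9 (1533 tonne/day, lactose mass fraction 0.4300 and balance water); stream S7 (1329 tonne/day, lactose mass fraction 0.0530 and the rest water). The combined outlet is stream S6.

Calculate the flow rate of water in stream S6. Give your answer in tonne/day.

water out = water in = 1533×0.570 + 1329×0.947 = 2132.4 tonne/day.

2132 tonne/day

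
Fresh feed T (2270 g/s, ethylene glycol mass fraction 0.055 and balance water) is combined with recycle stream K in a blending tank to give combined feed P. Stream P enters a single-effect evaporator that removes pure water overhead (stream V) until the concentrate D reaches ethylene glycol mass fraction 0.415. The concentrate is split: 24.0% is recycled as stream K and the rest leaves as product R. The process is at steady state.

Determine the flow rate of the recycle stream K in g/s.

95 g/s

Overall ethylene glycol balance (none leaves overhead): ethylene glycol in fresh feed = ethylene glycol in product, i.e. 2270×0.055 = (1−0.240)·D·0.415.
D = 124.85/(0.415×0.760) = 395.85 g/s.
Recycle K = 0.240×395.85 = 95.003 g/s.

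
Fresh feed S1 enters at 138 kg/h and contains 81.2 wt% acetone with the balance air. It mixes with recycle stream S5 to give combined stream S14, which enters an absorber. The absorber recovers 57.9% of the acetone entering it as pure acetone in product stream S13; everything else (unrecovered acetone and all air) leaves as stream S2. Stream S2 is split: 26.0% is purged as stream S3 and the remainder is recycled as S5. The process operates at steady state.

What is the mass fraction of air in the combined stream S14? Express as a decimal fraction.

0.380

air enters only via S1 and leaves only via the purge: 138×0.188 = 0.260×(air in S2), and the absorber passes all air, so air in S14 = air in S2 = 99.785 kg/h.
acetone in S14: m_A = 138×0.812 + (1−0.260)·(1−0.579)·m_A, so m_A = 112.06/0.6885 = 162.76 kg/h.
S14 = 162.76 + 99.785 = 262.55 kg/h.
air fraction in S14 = 99.785/262.55 = 0.380.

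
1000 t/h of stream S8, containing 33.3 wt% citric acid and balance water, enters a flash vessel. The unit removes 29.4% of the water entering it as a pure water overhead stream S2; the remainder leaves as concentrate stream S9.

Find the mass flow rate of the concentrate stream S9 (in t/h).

water entering = 1000×0.667 = 667 t/h; overhead removed = 0.294×667 = 196.1 t/h.
Concentrate = 1000 − 196.1 = 803.9 t/h.

803.9 t/h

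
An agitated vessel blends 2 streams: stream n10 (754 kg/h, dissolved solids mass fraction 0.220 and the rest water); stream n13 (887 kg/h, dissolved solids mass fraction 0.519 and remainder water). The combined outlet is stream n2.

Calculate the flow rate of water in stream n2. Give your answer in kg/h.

1015 kg/h

water out = water in = 754×0.780 + 887×0.481 = 1014.8 kg/h.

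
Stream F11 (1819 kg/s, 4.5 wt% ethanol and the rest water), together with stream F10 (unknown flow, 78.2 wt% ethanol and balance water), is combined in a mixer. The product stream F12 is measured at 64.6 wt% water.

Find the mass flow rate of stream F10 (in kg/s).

1313 kg/s

Let F10 be the unknown flow. Total out = 1819 + F10.
water balance: 1737.1 + 0.218·F10 = 0.646·(1819 + F10)
(0.218 − 0.646)·F10 = 0.646×1819 − 1737.1 = -562.07
F10 = -562.07 / -0.428 = 1313.2 kg/s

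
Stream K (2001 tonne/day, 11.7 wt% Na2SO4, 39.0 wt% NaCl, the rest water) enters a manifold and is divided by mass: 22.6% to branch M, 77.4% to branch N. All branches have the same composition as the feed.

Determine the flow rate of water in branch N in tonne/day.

Branch N total = 0.774×2001 = 1548.8 tonne/day.
water in N = 0.493×1548.8 = 763.55 tonne/day.

763.5 tonne/day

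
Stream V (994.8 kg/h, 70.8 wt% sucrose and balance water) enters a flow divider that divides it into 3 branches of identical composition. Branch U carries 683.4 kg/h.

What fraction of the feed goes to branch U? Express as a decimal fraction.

Fraction to U = 683.4/994.8 = 0.6870.

0.687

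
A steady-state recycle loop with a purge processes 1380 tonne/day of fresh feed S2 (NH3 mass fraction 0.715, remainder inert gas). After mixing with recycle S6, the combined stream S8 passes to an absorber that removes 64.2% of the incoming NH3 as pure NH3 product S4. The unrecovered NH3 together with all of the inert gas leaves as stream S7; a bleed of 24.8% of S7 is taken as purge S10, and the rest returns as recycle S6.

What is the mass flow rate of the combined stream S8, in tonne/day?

inert gas enters only via S2 and leaves only via the purge: 1380×0.285 = 0.248×(inert gas in S7), and the absorber passes all inert gas, so inert gas in S8 = inert gas in S7 = 1585.9 tonne/day.
NH3 in S8: m_A = 1380×0.715 + (1−0.248)·(1−0.642)·m_A, so m_A = 986.7/0.7308 = 1350.2 tonne/day.
S8 = 1350.2 + 1585.9 = 2936.1 tonne/day.

2936 tonne/day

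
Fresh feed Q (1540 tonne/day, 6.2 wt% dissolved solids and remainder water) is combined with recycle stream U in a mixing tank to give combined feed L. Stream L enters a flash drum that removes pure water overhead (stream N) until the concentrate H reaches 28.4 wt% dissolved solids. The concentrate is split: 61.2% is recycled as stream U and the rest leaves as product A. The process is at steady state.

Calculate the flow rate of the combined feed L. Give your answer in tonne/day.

Overall dissolved solids balance (none leaves overhead): dissolved solids in fresh feed = dissolved solids in product, i.e. 1540×0.062 = (1−0.612)·H·0.284.
H = 95.48/(0.284×0.388) = 866.49 tonne/day.
Recycle U = 0.612×866.49 = 530.29 tonne/day.
Combined feed L = 1540 + 530.29 = 2070.3 tonne/day.

2070 tonne/day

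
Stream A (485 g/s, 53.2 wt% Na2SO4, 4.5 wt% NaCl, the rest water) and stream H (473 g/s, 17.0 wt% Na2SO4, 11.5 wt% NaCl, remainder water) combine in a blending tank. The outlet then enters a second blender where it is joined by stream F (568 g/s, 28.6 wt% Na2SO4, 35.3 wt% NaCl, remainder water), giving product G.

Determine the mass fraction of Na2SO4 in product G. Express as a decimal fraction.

Overall, product flow = 1526 g/s.
Na2SO4 in = 485×0.532 + 473×0.170 + 568×0.286 = 500.88 g/s.
Na2SO4 fraction in G = 0.3282.

0.3282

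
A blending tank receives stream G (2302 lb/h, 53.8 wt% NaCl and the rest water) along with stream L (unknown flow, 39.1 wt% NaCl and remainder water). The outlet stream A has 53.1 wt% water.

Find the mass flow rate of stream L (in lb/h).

Let L be the unknown flow. Total out = 2302 + L.
water balance: 1063.5 + 0.609·L = 0.531·(2302 + L)
(0.609 − 0.531)·L = 0.531×2302 − 1063.5 = 158.84
L = 158.84 / 0.078 = 2036.4 lb/h

2036 lb/h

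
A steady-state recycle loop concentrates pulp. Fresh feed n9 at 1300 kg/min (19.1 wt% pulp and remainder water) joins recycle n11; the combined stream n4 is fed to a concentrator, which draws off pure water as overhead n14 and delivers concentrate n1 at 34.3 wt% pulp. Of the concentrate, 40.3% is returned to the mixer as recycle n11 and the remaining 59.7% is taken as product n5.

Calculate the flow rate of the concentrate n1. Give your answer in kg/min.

1213 kg/min

Overall pulp balance (none leaves overhead): pulp in fresh feed = pulp in product, i.e. 1300×0.191 = (1−0.403)·n1·0.343.
n1 = 248.3/(0.343×0.597) = 1212.6 kg/min.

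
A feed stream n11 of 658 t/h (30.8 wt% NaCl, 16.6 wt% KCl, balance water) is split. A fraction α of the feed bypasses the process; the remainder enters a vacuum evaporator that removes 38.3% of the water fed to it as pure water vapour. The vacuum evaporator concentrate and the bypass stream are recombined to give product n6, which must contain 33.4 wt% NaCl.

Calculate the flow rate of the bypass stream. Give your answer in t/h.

All 658×0.308 = 202.66 t/h of NaCl reaches n6, so n6 = 202.66/0.334 = 606.78 t/h and vapour = 51.222 t/h.
The evaporator receives (1−α)·658 of feed at 0.526 water and removes 0.383 of that water:
0.383×0.526×(1−α)×658 = 51.222
(1−α) = 51.222/132.56 = 0.3864;  α = 0.6136.
Bypass flow = 0.6136×658 = 403.75 t/h.

403.7 t/h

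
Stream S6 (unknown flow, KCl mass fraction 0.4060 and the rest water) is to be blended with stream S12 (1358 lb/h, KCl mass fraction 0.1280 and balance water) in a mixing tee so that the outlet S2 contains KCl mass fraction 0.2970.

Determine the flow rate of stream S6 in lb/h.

2106 lb/h

Let S6 be the unknown flow. Total out = 1358 + S6.
KCl balance: 173.82 + 0.406·S6 = 0.297·(1358 + S6)
(0.406 − 0.297)·S6 = 0.297×1358 − 173.82 = 229.5
S6 = 229.5 / 0.109 = 2105.5 lb/h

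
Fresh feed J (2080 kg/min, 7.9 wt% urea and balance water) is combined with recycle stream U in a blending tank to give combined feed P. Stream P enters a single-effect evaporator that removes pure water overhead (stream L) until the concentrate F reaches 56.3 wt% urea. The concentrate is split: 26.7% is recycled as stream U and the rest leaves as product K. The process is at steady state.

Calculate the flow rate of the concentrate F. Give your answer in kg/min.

398.2 kg/min

Overall urea balance (none leaves overhead): urea in fresh feed = urea in product, i.e. 2080×0.079 = (1−0.267)·F·0.563.
F = 164.32/(0.563×0.733) = 398.18 kg/min.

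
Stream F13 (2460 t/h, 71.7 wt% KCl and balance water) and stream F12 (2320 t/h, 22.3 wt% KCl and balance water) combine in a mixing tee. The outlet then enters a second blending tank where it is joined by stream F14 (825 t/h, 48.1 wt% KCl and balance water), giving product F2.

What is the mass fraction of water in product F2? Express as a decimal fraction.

0.522

Overall, product flow = 5605 t/h.
water in = 2460×0.283 + 2320×0.777 + 825×0.519 = 2927 t/h.
water fraction in F2 = 0.522.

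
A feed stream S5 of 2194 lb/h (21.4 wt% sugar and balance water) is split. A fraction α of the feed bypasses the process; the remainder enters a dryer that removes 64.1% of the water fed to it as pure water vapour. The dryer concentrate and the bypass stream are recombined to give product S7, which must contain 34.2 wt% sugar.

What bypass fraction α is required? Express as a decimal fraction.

All 2194×0.214 = 469.52 lb/h of sugar reaches S7, so S7 = 469.52/0.342 = 1372.9 lb/h and vapour = 821.15 lb/h.
The evaporator receives (1−α)·2194 of feed at 0.786 water and removes 0.641 of that water:
0.641×0.786×(1−α)×2194 = 821.15
(1−α) = 821.15/1105.4 = 0.7429;  α = 0.2571.

0.257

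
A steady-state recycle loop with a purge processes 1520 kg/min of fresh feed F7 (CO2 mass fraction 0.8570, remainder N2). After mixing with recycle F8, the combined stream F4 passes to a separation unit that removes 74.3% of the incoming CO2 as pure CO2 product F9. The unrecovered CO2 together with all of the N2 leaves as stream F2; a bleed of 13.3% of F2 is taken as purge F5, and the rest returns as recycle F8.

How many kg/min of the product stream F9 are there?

CO2 in F4: m_A = 1520×0.857 + (1−0.133)·(1−0.743)·m_A, so m_A = 1302.6/0.7772 = 1676.1 kg/min.
Product F9 = 0.743×1676.1 = 1245.3 kg/min.

1245 kg/min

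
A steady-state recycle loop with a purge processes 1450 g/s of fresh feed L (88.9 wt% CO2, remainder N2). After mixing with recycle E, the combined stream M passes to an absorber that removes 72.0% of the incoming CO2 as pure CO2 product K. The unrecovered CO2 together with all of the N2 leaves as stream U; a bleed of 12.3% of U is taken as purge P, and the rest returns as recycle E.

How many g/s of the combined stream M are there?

3017 g/s

N2 enters only via L and leaves only via the purge: 1450×0.111 = 0.123×(N2 in U), and the absorber passes all N2, so N2 in M = N2 in U = 1308.5 g/s.
CO2 in M: m_A = 1450×0.889 + (1−0.123)·(1−0.720)·m_A, so m_A = 1289/0.7544 = 1708.6 g/s.
M = 1708.6 + 1308.5 = 3017.2 g/s.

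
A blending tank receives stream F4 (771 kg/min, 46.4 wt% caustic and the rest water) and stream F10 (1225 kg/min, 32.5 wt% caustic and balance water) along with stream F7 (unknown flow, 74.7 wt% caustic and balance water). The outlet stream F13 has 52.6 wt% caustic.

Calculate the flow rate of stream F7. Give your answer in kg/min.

Let F7 be the unknown flow. Total out = 1996 + F7.
caustic balance: 755.87 + 0.747·F7 = 0.526·(1996 + F7)
(0.747 − 0.526)·F7 = 0.526×1996 − 755.87 = 294.03
F7 = 294.03 / 0.221 = 1330.4 kg/min

1330 kg/min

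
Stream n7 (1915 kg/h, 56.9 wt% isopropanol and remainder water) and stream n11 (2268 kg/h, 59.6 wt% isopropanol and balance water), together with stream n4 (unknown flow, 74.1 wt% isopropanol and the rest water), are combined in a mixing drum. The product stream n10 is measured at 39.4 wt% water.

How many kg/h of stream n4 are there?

692.9 kg/h

Let n4 be the unknown flow. Total out = 4183 + n4.
water balance: 1741.6 + 0.259·n4 = 0.394·(4183 + n4)
(0.259 − 0.394)·n4 = 0.394×4183 − 1741.6 = -93.535
n4 = -93.535 / -0.135 = 692.85 kg/h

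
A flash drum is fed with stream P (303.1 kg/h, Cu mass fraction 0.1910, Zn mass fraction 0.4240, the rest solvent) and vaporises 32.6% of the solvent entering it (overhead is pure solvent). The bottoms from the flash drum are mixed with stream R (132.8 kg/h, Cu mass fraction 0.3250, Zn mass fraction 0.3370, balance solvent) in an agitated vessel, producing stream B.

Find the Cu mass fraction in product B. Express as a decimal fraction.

Vapour removed = 0.326×0.385×303.1 = 38.042 kg/h; concentrate = 265.06 kg/h.
Cu reaching the mixer = 57.892 (from concentrate) + 132.8×0.325 = 101.05 kg/h.
Product flow = 265.06 + 132.8 = 397.86 kg/h; Cu fraction = 0.2540.

0.2540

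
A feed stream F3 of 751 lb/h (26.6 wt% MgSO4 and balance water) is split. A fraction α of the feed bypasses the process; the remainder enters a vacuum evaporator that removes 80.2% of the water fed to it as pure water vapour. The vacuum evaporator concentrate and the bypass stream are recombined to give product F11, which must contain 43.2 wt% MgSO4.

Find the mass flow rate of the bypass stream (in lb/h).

260.8 lb/h

All 751×0.266 = 199.77 lb/h of MgSO4 reaches F11, so F11 = 199.77/0.432 = 462.42 lb/h and vapour = 288.58 lb/h.
The evaporator receives (1−α)·751 of feed at 0.734 water and removes 0.802 of that water:
0.802×0.734×(1−α)×751 = 288.58
(1−α) = 288.58/442.09 = 0.6528;  α = 0.3472.
Bypass flow = 0.3472×751 = 260.78 lb/h.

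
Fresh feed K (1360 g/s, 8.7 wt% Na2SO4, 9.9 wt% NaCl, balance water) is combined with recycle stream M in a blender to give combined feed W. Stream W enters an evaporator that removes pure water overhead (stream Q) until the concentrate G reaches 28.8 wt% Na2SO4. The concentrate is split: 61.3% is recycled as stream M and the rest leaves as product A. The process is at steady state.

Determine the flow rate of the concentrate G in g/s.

1062 g/s

Overall Na2SO4 balance (none leaves overhead): Na2SO4 in fresh feed = Na2SO4 in product, i.e. 1360×0.087 = (1−0.613)·G·0.288.
G = 118.32/(0.288×0.387) = 1061.6 g/s.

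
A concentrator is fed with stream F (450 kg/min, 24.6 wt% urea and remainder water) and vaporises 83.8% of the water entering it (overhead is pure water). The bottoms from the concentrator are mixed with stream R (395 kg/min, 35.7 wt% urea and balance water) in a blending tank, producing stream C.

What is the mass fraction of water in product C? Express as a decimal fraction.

0.551

Vapour removed = 0.838×0.754×450 = 284.33 kg/min; concentrate = 165.67 kg/min.
water reaching the mixer = 54.967 (from concentrate) + 395×0.643 = 308.95 kg/min.
Product flow = 165.67 + 395 = 560.67 kg/min; water fraction = 0.551.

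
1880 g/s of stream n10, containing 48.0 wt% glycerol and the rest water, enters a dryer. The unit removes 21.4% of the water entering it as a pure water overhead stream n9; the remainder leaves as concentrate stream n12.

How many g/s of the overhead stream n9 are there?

water entering = 1880×0.520 = 977.6 g/s; overhead removed = 0.214×977.6 = 209.21 g/s.

209.2 g/s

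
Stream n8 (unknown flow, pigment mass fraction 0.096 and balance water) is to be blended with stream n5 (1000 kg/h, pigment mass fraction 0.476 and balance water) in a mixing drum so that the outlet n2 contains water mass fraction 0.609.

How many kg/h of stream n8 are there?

288.1 kg/h

Let n8 be the unknown flow. Total out = 1000 + n8.
water balance: 524 + 0.904·n8 = 0.609·(1000 + n8)
(0.904 − 0.609)·n8 = 0.609×1000 − 524 = 85
n8 = 85 / 0.295 = 288.14 kg/h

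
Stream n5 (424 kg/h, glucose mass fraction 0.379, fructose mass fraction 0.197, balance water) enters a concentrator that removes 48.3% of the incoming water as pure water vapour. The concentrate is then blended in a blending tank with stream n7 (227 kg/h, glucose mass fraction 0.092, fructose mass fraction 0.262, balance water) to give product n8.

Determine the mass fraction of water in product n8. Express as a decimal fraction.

0.425

Vapour removed = 0.483×0.424×424 = 86.832 kg/h; concentrate = 337.17 kg/h.
water reaching the mixer = 92.944 (from concentrate) + 227×0.646 = 239.59 kg/h.
Product flow = 337.17 + 227 = 564.17 kg/h; water fraction = 0.425.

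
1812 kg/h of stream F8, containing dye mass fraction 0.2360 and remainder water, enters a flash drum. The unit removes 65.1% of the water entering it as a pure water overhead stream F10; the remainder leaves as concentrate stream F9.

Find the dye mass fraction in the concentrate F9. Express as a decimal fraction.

0.4695

dye is not removed: 1812×0.236 = 427.63 kg/h of dye enters F9.
water entering = 1812×0.764 = 1384.4 kg/h; overhead removed = 0.651×1384.4 = 901.22 kg/h.
Concentrate = 1812 − 901.22 = 910.78 kg/h.
Mass fraction = 427.63/910.78 = 0.4695.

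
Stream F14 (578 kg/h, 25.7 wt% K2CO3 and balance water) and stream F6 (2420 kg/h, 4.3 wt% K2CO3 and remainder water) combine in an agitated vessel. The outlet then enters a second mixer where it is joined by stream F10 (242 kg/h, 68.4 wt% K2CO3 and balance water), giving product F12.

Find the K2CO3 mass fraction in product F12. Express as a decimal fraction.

0.1291

Overall, product flow = 3240 kg/h.
K2CO3 in = 578×0.257 + 2420×0.043 + 242×0.684 = 418.13 kg/h.
K2CO3 fraction in F12 = 0.1291.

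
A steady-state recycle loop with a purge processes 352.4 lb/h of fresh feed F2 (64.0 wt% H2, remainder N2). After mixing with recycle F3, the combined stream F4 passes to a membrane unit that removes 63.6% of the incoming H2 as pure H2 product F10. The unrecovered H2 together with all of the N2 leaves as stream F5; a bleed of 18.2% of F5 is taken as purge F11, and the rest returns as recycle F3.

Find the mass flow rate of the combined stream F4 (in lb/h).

N2 enters only via F2 and leaves only via the purge: 352.4×0.360 = 0.182×(N2 in F5), and the membrane unit passes all N2, so N2 in F4 = N2 in F5 = 697.05 lb/h.
H2 in F4: m_A = 352.4×0.640 + (1−0.182)·(1−0.636)·m_A, so m_A = 225.54/0.7022 = 321.16 lb/h.
F4 = 321.16 + 697.05 = 1018.2 lb/h.

1018 lb/h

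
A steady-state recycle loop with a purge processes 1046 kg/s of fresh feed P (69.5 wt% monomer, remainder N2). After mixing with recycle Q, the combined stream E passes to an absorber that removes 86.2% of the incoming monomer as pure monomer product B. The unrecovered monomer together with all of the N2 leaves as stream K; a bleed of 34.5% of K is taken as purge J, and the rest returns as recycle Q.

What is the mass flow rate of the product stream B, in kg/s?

688.9 kg/s

monomer in E: m_A = 1046×0.695 + (1−0.345)·(1−0.862)·m_A, so m_A = 726.97/0.9096 = 799.21 kg/s.
Product B = 0.862×799.21 = 688.92 kg/s.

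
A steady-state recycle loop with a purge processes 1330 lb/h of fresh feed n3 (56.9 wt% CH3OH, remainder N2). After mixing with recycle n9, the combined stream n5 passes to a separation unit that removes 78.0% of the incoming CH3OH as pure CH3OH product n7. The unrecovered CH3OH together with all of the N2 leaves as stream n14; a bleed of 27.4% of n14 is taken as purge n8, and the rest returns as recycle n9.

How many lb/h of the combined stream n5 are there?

2993 lb/h

N2 enters only via n3 and leaves only via the purge: 1330×0.431 = 0.274×(N2 in n14), and the separation unit passes all N2, so N2 in n5 = N2 in n14 = 2092.1 lb/h.
CH3OH in n5: m_A = 1330×0.569 + (1−0.274)·(1−0.780)·m_A, so m_A = 756.77/0.8403 = 900.62 lb/h.
n5 = 900.62 + 2092.1 = 2992.7 lb/h.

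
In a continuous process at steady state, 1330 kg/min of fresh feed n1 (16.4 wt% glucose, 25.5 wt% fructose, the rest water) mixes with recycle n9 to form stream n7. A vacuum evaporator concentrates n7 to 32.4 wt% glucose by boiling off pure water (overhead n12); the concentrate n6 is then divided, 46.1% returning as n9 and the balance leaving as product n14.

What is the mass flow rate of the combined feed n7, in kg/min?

1906 kg/min

Overall glucose balance (none leaves overhead): glucose in fresh feed = glucose in product, i.e. 1330×0.164 = (1−0.461)·n6·0.324.
n6 = 218.12/(0.324×0.539) = 1249 kg/min.
Recycle n9 = 0.461×1249 = 575.79 kg/min.
Combined feed n7 = 1330 + 575.79 = 1905.8 kg/min.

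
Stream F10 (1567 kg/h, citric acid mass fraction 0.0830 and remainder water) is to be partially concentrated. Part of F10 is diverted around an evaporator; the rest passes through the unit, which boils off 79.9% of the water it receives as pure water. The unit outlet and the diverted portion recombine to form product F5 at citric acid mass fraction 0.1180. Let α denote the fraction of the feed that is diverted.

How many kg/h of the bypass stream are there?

932.6 kg/h

All 1567×0.083 = 130.06 kg/h of citric acid reaches F5, so F5 = 130.06/0.118 = 1102.2 kg/h and vapour = 464.79 kg/h.
The evaporator receives (1−α)·1567 of feed at 0.917 water and removes 0.799 of that water:
0.799×0.917×(1−α)×1567 = 464.79
(1−α) = 464.79/1148.1 = 0.4048;  α = 0.5952.
Bypass flow = 0.5952×1567 = 932.64 kg/h.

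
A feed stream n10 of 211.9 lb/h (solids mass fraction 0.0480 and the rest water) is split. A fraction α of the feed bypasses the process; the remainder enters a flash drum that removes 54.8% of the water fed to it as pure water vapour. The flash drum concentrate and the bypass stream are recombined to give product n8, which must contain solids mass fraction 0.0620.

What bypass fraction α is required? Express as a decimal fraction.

All 211.9×0.048 = 10.171 lb/h of solids reaches n8, so n8 = 10.171/0.062 = 164.05 lb/h and vapour = 47.848 lb/h.
The evaporator receives (1−α)·211.9 of feed at 0.952 water and removes 0.548 of that water:
0.548×0.952×(1−α)×211.9 = 47.848
(1−α) = 47.848/110.55 = 0.4328;  α = 0.5672.

0.567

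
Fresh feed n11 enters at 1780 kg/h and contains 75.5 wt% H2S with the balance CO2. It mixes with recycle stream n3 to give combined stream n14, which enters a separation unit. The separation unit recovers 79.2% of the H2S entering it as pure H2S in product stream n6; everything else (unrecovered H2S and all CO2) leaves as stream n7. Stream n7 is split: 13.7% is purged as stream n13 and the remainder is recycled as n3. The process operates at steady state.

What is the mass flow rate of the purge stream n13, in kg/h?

482.8 kg/h

CO2 enters only via n11 and leaves only via the purge: 1780×0.245 = 0.137×(CO2 in n7), and the separation unit passes all CO2, so CO2 in n14 = CO2 in n7 = 3183.2 kg/h.
H2S in n14: m_A = 1780×0.755 + (1−0.137)·(1−0.792)·m_A, so m_A = 1343.9/0.8205 = 1637.9 kg/h.
n7 = (1−0.792)×1637.9 + 3183.2 = 3523.9 kg/h.
Purge n13 = 0.137×3523.9 = 482.77 kg/h.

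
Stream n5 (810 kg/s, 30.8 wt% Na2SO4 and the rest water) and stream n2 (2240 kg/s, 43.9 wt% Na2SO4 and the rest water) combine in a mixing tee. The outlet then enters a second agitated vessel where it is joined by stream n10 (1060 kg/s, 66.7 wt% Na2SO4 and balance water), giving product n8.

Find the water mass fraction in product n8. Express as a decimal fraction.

Overall, product flow = 4110 kg/s.
water in = 810×0.692 + 2240×0.561 + 1060×0.333 = 2170.1 kg/s.
water fraction in n8 = 0.5280.

0.5280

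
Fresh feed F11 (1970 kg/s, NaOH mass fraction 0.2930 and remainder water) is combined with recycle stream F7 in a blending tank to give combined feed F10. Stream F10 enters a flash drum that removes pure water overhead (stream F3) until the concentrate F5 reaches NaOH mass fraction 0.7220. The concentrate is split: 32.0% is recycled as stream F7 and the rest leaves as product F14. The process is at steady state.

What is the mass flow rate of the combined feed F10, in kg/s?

2346 kg/s

Overall NaOH balance (none leaves overhead): NaOH in fresh feed = NaOH in product, i.e. 1970×0.293 = (1−0.320)·F5·0.722.
F5 = 577.21/(0.722×0.680) = 1175.7 kg/s.
Recycle F7 = 0.320×1175.7 = 376.22 kg/s.
Combined feed F10 = 1970 + 376.22 = 2346.2 kg/s.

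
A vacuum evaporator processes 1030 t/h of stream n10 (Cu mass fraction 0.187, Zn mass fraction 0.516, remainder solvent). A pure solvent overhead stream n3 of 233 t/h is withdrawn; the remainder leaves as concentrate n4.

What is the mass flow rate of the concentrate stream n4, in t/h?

797 t/h

Concentrate = 1030 − 233 = 797 t/h.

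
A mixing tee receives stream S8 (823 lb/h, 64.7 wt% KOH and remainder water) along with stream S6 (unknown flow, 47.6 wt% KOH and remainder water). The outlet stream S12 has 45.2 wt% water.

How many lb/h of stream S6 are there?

Let S6 be the unknown flow. Total out = 823 + S6.
water balance: 290.52 + 0.524·S6 = 0.452·(823 + S6)
(0.524 − 0.452)·S6 = 0.452×823 − 290.52 = 81.477
S6 = 81.477 / 0.072 = 1131.6 lb/h

1132 lb/h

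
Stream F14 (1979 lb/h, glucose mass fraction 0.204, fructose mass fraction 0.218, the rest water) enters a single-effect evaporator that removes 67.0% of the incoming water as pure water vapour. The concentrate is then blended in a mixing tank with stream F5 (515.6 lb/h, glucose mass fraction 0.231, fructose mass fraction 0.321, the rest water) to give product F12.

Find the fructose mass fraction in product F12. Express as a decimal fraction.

Vapour removed = 0.670×0.578×1979 = 766.39 lb/h; concentrate = 1212.6 lb/h.
fructose reaching the mixer = 431.42 (from concentrate) + 515.6×0.321 = 596.93 lb/h.
Product flow = 1212.6 + 515.6 = 1728.2 lb/h; fructose fraction = 0.345.

0.345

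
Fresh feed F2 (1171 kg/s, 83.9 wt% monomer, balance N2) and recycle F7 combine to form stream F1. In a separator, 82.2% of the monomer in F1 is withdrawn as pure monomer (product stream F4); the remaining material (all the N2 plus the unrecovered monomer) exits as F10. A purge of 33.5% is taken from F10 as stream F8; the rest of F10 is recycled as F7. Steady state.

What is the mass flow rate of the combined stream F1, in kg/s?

N2 enters only via F2 and leaves only via the purge: 1171×0.161 = 0.335×(N2 in F10), and the separator passes all N2, so N2 in F1 = N2 in F10 = 562.78 kg/s.
monomer in F1: m_A = 1171×0.839 + (1−0.335)·(1−0.822)·m_A, so m_A = 982.47/0.8816 = 1114.4 kg/s.
F1 = 1114.4 + 562.78 = 1677.2 kg/s.

1677 kg/s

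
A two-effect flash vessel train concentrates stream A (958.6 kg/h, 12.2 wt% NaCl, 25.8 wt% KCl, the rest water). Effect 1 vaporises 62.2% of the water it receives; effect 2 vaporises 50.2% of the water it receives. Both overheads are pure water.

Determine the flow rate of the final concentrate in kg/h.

476.1 kg/h

water in feed = 958.6×0.620 = 594.33 kg/h.
After stage 1: water left = (1−0.622)×594.33 = 224.66; stream total = 588.93 kg/h.
After stage 2: water left = (1−0.502)×224.66 = 111.88; final concentrate = 476.15 kg/h.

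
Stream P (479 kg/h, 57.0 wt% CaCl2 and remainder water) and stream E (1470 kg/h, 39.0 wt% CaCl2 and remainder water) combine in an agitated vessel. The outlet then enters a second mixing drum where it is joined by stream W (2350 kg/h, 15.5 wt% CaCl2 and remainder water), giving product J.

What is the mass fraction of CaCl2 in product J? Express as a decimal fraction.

0.282

Overall, product flow = 4299 kg/h.
CaCl2 in = 479×0.570 + 1470×0.390 + 2350×0.155 = 1210.6 kg/h.
CaCl2 fraction in J = 0.282.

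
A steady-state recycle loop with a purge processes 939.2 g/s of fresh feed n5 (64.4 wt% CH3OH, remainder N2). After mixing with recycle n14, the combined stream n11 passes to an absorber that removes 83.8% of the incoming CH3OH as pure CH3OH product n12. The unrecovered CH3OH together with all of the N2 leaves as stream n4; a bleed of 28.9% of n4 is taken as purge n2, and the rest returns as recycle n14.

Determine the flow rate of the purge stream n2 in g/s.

366.4 g/s

N2 enters only via n5 and leaves only via the purge: 939.2×0.356 = 0.289×(N2 in n4), and the absorber passes all N2, so N2 in n11 = N2 in n4 = 1156.9 g/s.
CH3OH in n11: m_A = 939.2×0.644 + (1−0.289)·(1−0.838)·m_A, so m_A = 604.84/0.8848 = 683.58 g/s.
n4 = (1−0.838)×683.58 + 1156.9 = 1267.7 g/s.
Purge n2 = 0.289×1267.7 = 366.36 g/s.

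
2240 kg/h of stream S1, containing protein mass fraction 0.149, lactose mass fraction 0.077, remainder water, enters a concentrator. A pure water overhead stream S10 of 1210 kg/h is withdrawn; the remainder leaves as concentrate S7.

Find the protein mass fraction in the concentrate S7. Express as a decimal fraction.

protein is not removed: 2240×0.149 = 333.76 kg/h of protein enters S7.
Concentrate = 2240 − 1210 = 1030 kg/h.
Mass fraction = 333.76/1030 = 0.324.

0.324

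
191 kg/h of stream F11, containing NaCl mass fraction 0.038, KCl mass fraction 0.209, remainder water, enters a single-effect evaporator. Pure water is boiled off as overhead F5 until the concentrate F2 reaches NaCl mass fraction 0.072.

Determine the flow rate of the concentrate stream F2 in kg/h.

100.8 kg/h

NaCl is conserved: 191×0.038 = 7.258 kg/h all reports to the concentrate.
Concentrate = 7.258/(target fraction) = 100.81 kg/h.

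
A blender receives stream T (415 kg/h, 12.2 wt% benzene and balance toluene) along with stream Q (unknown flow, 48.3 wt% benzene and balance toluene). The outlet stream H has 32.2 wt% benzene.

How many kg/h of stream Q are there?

515.5 kg/h

Let Q be the unknown flow. Total out = 415 + Q.
benzene balance: 50.63 + 0.483·Q = 0.322·(415 + Q)
(0.483 − 0.322)·Q = 0.322×415 − 50.63 = 83
Q = 83 / 0.161 = 515.53 kg/h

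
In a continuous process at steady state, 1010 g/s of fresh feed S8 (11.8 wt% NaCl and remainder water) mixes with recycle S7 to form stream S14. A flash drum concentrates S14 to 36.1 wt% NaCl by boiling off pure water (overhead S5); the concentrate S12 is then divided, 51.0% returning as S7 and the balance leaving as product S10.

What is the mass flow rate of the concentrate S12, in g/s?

Overall NaCl balance (none leaves overhead): NaCl in fresh feed = NaCl in product, i.e. 1010×0.118 = (1−0.510)·S12·0.361.
S12 = 119.18/(0.361×0.490) = 673.75 g/s.

673.8 g/s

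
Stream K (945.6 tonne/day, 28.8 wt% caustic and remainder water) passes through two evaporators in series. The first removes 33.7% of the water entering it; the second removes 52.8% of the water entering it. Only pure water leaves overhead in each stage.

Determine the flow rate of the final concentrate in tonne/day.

water in feed = 945.6×0.712 = 673.27 tonne/day.
After stage 1: water left = (1−0.337)×673.27 = 446.38; stream total = 718.71 tonne/day.
After stage 2: water left = (1−0.528)×446.38 = 210.69; final concentrate = 483.02 tonne/day.

483 tonne/day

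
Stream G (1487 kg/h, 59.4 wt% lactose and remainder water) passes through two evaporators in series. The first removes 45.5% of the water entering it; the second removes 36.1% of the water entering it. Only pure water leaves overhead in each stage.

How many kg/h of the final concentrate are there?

water in feed = 1487×0.406 = 603.72 kg/h.
After stage 1: water left = (1−0.455)×603.72 = 329.03; stream total = 1212.3 kg/h.
After stage 2: water left = (1−0.361)×329.03 = 210.25; final concentrate = 1093.5 kg/h.

1094 kg/h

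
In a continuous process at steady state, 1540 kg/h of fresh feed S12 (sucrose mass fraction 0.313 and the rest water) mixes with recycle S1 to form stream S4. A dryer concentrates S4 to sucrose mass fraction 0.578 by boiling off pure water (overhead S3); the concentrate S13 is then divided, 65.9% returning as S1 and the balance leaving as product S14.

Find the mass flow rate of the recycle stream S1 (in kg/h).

1612 kg/h

Overall sucrose balance (none leaves overhead): sucrose in fresh feed = sucrose in product, i.e. 1540×0.313 = (1−0.659)·S13·0.578.
S13 = 482.02/(0.578×0.341) = 2445.6 kg/h.
Recycle S1 = 0.659×2445.6 = 1611.6 kg/h.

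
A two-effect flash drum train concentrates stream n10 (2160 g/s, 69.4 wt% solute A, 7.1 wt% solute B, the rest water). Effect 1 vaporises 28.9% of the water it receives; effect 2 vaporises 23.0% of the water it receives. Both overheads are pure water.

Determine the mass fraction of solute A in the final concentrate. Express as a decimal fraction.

0.777

water in feed = 2160×0.235 = 507.6 g/s.
After stage 1: water left = (1−0.289)×507.6 = 360.9; stream total = 2013.3 g/s.
After stage 2: water left = (1−0.230)×360.9 = 277.9; final concentrate = 1930.3 g/s.
solute A fraction = 1499/1930.3 = 0.777.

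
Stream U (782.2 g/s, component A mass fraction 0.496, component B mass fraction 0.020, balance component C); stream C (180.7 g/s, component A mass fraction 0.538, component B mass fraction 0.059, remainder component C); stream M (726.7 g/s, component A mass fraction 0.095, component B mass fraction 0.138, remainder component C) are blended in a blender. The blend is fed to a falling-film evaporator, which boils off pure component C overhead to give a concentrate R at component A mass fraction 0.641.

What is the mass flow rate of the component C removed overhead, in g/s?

component A entering = 782.2×0.496 + 180.7×0.538 + 726.7×0.095 = 554.22 g/s.
All component A reports to R, so R = 554.22/0.641 = 864.62 g/s.
Total feed = 1689.6 g/s; overhead = 1689.6 − 864.62 = 824.98 g/s.

825 g/s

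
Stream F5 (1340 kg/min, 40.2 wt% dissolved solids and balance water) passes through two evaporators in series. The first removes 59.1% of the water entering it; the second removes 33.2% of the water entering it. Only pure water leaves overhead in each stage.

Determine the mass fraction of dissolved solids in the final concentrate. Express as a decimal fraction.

0.7110

water in feed = 1340×0.598 = 801.32 kg/min.
After stage 1: water left = (1−0.591)×801.32 = 327.74; stream total = 866.42 kg/min.
After stage 2: water left = (1−0.332)×327.74 = 218.93; final concentrate = 757.61 kg/min.
dissolved solids fraction = 538.68/757.61 = 0.7110.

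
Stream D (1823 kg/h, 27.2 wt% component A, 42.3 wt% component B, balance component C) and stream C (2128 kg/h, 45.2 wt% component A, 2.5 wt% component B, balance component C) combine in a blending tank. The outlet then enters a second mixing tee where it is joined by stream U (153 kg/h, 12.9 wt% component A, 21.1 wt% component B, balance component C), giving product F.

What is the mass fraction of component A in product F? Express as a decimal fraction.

0.360

Overall, product flow = 4104 kg/h.
component A in = 1823×0.272 + 2128×0.452 + 153×0.129 = 1477.4 kg/h.
component A fraction in F = 0.360.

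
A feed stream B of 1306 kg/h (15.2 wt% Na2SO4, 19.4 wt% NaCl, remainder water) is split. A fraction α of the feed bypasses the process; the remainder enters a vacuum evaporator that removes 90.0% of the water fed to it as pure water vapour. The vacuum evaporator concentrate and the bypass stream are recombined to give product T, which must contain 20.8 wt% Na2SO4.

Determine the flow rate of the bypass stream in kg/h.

708.6 kg/h

All 1306×0.152 = 198.51 kg/h of Na2SO4 reaches T, so T = 198.51/0.208 = 954.38 kg/h and vapour = 351.62 kg/h.
The evaporator receives (1−α)·1306 of feed at 0.654 water and removes 0.900 of that water:
0.900×0.654×(1−α)×1306 = 351.62
(1−α) = 351.62/768.71 = 0.4574;  α = 0.5426.
Bypass flow = 0.5426×1306 = 708.62 kg/h.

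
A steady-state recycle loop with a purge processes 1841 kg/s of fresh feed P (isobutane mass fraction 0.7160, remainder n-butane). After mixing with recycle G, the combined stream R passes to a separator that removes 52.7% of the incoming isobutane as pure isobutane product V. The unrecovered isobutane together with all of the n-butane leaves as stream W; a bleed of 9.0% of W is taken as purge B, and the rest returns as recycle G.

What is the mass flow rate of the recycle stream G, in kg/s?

n-butane enters only via P and leaves only via the purge: 1841×0.284 = 0.090×(n-butane in W), and the separator passes all n-butane, so n-butane in R = n-butane in W = 5809.4 kg/s.
isobutane in R: m_A = 1841×0.716 + (1−0.090)·(1−0.527)·m_A, so m_A = 1318.2/0.5696 = 2314.3 kg/s.
W = (1−0.527)×2314.3 + 5809.4 = 6904 kg/s.
Recycle G = (1−0.090)×6904 = 6282.7 kg/s.

6283 kg/s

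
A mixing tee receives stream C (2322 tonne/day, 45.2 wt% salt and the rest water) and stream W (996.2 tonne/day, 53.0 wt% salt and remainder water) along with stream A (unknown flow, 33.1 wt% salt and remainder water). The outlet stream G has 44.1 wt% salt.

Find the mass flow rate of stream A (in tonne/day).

1038 tonne/day

Let A be the unknown flow. Total out = 3318.2 + A.
salt balance: 1577.5 + 0.331·A = 0.441·(3318.2 + A)
(0.331 − 0.441)·A = 0.441×3318.2 − 1577.5 = -114.2
A = -114.2 / -0.110 = 1038.2 tonne/day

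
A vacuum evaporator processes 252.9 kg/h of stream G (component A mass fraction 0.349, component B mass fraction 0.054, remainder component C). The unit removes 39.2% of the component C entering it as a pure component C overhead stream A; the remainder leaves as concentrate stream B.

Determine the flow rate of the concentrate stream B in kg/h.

193.7 kg/h

component C entering = 252.9×0.597 = 150.98 kg/h; overhead removed = 0.392×150.98 = 59.185 kg/h.
Concentrate = 252.9 − 59.185 = 193.72 kg/h.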